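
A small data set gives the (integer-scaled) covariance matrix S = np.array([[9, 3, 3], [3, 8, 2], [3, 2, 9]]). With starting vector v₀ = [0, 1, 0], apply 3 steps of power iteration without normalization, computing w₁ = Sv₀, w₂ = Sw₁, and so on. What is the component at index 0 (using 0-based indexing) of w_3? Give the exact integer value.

w1 = Sv₀ = (3, 8, 2)
w2 = Sw1 = (57, 77, 43)
w3 = Sw2 = (873, 873, 712)
The requested component of w3 is 873.

873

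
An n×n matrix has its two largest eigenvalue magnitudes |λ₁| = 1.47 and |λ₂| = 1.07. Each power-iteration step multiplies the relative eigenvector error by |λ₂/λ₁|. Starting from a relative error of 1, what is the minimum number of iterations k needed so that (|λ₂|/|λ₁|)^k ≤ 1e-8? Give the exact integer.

58

|λ₂/λ₁| = 1.07/1.47 = 0.72789
Need k ≥ ln(1e-8) / ln(0.72789) = -18.4207 / -0.3176 ≈ 57.999
Smallest integer k satisfying the bound: 58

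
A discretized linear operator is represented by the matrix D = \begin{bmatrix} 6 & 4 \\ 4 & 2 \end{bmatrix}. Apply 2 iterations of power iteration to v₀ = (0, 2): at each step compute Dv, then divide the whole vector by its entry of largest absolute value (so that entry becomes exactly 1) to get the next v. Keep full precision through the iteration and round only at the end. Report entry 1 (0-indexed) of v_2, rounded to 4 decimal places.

Dv0 = (8.00000, 4.00000); divide by 8.00000 → v1 = (1.00000, 0.50000)
Dv1 = (8.00000, 5.00000); divide by 8.00000 → v2 = (1.00000, 0.62500)
Requested entry of v2: 40/64 = 0.6250

0.6250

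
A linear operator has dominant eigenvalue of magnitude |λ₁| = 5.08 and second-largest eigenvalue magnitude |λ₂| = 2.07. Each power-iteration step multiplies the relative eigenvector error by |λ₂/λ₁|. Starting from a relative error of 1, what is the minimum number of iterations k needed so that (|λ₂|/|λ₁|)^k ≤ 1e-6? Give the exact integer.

16

|λ₂/λ₁| = 2.07/5.08 = 0.40748
Need k ≥ ln(1e-6) / ln(0.40748) = -13.8155 / -0.8978 ≈ 15.389
Smallest integer k satisfying the bound: 16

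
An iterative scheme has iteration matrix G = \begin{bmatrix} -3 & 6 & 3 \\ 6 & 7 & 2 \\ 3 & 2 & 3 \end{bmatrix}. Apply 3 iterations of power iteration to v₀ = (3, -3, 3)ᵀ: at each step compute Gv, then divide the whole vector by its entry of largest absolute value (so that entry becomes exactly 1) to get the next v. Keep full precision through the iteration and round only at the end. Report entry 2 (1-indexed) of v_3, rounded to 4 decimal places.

-0.2480

Gv0 = (-18.00000, 3.00000, 12.00000); divide by -18.00000 → v1 = (1.00000, -0.16667, -0.66667)
Gv1 = (-6.00000, 3.50000, 0.66667); divide by -6.00000 → v2 = (1.00000, -0.58333, -0.11111)
Gv2 = (-6.83333, 1.69444, 1.50000); divide by -6.83333 → v3 = (1.00000, -0.24797, -0.21951)
Requested entry of v3: 183/-738 = -0.2480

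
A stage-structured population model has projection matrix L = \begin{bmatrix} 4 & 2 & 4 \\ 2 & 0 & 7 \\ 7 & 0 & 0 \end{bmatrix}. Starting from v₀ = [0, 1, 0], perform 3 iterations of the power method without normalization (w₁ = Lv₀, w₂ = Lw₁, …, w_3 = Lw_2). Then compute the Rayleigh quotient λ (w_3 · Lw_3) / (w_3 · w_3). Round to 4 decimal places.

w1 = Lv₀ = (4·0 + 2·1 + 4·0; 2·0 + 0·1 + 7·0; 7·0 + 0·1 + 0·0) = (2, 0, 0)
w2 = Lw1 = (4·2 + 2·0 + 4·0; 2·2 + 0·0 + 7·0; 7·2 + 0·0 + 0·0) = (8, 4, 14)
w3 = Lw2 = (96, 114, 56)
Lw3 = (836, 584, 672)
w3·Lw3 = 96·836 + 114·584 + 56·672 = 184464; w3·w3 = 96·96 + 114·114 + 56·56 = 25348
λ ≈ 184464/25348 = 7.2773

λ ≈ 7.2773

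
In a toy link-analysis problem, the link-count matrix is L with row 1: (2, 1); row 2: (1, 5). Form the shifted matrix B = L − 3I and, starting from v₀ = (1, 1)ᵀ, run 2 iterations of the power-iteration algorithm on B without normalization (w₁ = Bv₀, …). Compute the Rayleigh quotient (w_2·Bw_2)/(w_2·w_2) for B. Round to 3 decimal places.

μ ≈ 2.200

B = L − 3I has rows (-1, 1); (1, 2)
w1 = Bv₀ = ((-1)·1 + 1·1; 1·1 + 2·1) = (0, 3)
w2 = Bw1 = ((-1)·0 + 1·3; 1·0 + 2·3) = (3, 6)
Bw2 = (3, 15)
w2·Bw2 = 99; w2·w2 = 45; μ ≈ 99/45 = 2.200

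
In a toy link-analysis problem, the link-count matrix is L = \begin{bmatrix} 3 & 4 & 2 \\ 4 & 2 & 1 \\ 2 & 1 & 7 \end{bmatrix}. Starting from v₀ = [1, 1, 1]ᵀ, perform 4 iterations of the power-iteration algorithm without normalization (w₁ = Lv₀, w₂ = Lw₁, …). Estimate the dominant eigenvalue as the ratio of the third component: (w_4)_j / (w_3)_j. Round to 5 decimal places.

w1 = Lv₀ = (3·1 + 4·1 + 2·1; 4·1 + 2·1 + 1·1; 2·1 + 1·1 + 7·1) = (9, 7, 10)
w2 = Lw1 = (3·9 + 4·7 + 2·10; 4·9 + 2·7 + 1·10; 2·9 + 1·7 + 7·10) = (75, 60, 95)
w3 = Lw2 = (655, 515, 875)
w4 = Lw3 = (5775, 4525, 7950)
Ratio at component: 7950 / 875 = 9.08571

9.08571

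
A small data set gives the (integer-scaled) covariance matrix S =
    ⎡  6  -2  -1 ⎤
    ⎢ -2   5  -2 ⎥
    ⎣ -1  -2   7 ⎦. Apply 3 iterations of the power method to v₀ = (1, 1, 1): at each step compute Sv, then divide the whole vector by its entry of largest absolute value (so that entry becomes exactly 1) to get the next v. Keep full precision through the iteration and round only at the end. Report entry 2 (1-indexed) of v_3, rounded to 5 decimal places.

-0.68862

Sv0 = (3.000000, 1.000000, 4.000000); divide by 4.000000 → v1 = (0.750000, 0.250000, 1.000000)
Sv1 = (3.000000, -2.250000, 5.750000); divide by 5.750000 → v2 = (0.521739, -0.391304, 1.000000)
Sv2 = (2.913043, -5.000000, 7.260870); divide by 7.260870 → v3 = (0.401198, -0.688623, 1.000000)
Requested entry of v3: -115/167 = -0.68862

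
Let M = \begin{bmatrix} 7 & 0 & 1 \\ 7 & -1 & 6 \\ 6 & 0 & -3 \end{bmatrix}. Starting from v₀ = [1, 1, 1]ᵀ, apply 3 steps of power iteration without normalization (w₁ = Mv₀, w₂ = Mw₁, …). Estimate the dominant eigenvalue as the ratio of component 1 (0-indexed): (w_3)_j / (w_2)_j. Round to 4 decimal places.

λ ≈ 9.4355

w1 = Mv₀ = (7·1 + 0·1 + 1·1; 7·1 + (-1)·1 + 6·1; 6·1 + 0·1 + (-3)·1) = (8, 12, 3)
w2 = Mw1 = (7·8 + 0·12 + 1·3; 7·8 + (-1)·12 + 6·3; 6·8 + 0·12 + (-3)·3) = (59, 62, 39)
w3 = Mw2 = (452, 585, 237)
Ratio at component: 585 / 62 = 9.4355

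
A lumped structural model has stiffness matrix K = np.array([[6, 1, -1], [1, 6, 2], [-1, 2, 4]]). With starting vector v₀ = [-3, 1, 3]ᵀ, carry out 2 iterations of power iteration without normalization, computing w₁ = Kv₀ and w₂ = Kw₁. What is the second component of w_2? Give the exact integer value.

w1 = Kv₀ = (-20, 9, 17)
w2 = Kw1 = (-128, 68, 106)
The requested component of w2 is 68.

68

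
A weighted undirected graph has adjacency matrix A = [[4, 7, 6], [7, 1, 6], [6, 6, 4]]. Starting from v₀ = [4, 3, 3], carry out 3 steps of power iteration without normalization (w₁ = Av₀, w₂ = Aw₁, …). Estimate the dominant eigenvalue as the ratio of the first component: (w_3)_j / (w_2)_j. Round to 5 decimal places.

w1 = Av₀ = (55, 49, 54)
w2 = Aw1 = (887, 758, 840)
w3 = Aw2 = (13894, 12007, 13230)
Ratio at component: 13894 / 887 = 15.66404

15.66404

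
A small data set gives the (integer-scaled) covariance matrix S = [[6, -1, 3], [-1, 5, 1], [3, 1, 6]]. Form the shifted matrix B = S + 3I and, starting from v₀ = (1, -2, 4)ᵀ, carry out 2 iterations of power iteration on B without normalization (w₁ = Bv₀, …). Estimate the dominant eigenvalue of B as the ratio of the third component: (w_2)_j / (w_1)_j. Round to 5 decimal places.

B = S + 3I has rows (9, -1, 3); (-1, 8, 1); (3, 1, 9)
w1 = Bv₀ = (9·1 + (-1)·(-2) + 3·4; (-1)·1 + 8·(-2) + 1·4; 3·1 + 1·(-2) + 9·4) = (23, -13, 37)
w2 = Bw1 = (9·23 + (-1)·(-13) + 3·37; (-1)·23 + 8·(-13) + 1·37; 3·23 + 1·(-13) + 9·37) = (331, -90, 389)
Ratio: 389/37 = 10.51351

10.51351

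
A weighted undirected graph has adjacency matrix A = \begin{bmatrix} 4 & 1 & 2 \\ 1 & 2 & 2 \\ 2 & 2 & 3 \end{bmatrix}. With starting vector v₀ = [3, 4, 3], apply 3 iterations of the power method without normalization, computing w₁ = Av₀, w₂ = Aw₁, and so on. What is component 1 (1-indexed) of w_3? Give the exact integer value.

w1 = Av₀ = (22, 17, 23)
w2 = Aw1 = (151, 102, 147)
w3 = Aw2 = (1000, 649, 947)
The requested component of w3 is 1000.

1000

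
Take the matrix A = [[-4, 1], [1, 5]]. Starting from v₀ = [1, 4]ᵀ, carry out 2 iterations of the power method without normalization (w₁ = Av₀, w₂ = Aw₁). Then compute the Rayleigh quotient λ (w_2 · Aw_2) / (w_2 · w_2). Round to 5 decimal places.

λ ≈ 5.03846

w1 = Av₀ = ((-4)·1 + 1·4; 1·1 + 5·4) = (0, 21)
w2 = Aw1 = ((-4)·0 + 1·21; 1·0 + 5·21) = (21, 105)
Aw2 = (21, 546)
w2·Aw2 = 21·21 + 105·546 = 57771; w2·w2 = 21·21 + 105·105 = 11466
λ ≈ 57771/11466 = 5.03846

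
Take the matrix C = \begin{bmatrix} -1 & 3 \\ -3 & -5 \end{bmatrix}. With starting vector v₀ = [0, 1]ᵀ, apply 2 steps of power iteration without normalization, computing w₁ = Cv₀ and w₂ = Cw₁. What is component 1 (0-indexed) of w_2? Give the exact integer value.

w1 = Cv₀ = ((-1)·0 + 3·1; (-3)·0 + (-5)·1) = (3, -5)
w2 = Cw1 = ((-1)·3 + 3·(-5); (-3)·3 + (-5)·(-5)) = (-18, 16)
The requested component of w2 is 16.

16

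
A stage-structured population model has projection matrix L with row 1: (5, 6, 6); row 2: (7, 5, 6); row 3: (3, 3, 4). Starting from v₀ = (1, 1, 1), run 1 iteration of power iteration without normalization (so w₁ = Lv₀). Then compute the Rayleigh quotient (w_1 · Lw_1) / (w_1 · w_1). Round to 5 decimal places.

14.85694

w1 = Lv₀ = (17, 18, 10)
Lw1 = (253, 269, 145)
w1·Lw1 = 17·253 + 18·269 + 10·145 = 10593; w1·w1 = 17·17 + 18·18 + 10·10 = 713
λ ≈ 10593/713 = 14.85694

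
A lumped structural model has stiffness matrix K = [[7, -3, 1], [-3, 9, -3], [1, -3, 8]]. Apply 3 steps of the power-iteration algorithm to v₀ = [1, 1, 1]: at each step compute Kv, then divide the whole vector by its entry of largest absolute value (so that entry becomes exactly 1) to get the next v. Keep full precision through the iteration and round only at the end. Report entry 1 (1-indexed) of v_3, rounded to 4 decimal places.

Kv0 = (5.00000, 3.00000, 6.00000); divide by 6.00000 → v1 = (0.83333, 0.50000, 1.00000)
Kv1 = (5.33333, -1.00000, 7.33333); divide by 7.33333 → v2 = (0.72727, -0.13636, 1.00000)
Kv2 = (6.50000, -6.40909, 9.13636); divide by 9.13636 → v3 = (0.71144, -0.70149, 1.00000)
Requested entry of v3: 286/402 = 0.7114

0.7114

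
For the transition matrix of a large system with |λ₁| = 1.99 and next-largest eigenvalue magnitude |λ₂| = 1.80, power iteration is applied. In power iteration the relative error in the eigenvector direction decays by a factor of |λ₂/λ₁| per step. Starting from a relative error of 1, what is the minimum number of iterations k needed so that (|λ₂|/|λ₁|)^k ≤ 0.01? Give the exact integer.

|λ₂/λ₁| = 1.80/1.99 = 0.90452
Need k ≥ ln(0.01) / ln(0.90452) = -4.6052 / -0.1003 ≈ 45.892
Smallest integer k satisfying the bound: 46

46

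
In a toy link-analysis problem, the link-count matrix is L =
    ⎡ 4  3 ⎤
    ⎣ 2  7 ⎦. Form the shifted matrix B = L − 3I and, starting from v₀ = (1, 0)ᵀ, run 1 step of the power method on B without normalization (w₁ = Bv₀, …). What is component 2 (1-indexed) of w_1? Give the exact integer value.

2

B = L − 3I has rows (1, 3); (2, 4)
w1 = Bv₀ = (1, 2)
Requested component of w1: 2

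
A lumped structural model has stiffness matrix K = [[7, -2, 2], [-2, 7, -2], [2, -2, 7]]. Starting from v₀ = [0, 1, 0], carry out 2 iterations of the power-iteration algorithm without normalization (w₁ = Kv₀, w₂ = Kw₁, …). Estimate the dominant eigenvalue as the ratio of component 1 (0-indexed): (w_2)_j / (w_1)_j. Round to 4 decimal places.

λ ≈ 8.1429

w1 = Kv₀ = (7·0 + (-2)·1 + 2·0; (-2)·0 + 7·1 + (-2)·0; 2·0 + (-2)·1 + 7·0) = (-2, 7, -2)
w2 = Kw1 = (7·(-2) + (-2)·7 + 2·(-2); (-2)·(-2) + 7·7 + (-2)·(-2); 2·(-2) + (-2)·7 + 7·(-2)) = (-32, 57, -32)
Ratio at component: 57 / 7 = 8.1429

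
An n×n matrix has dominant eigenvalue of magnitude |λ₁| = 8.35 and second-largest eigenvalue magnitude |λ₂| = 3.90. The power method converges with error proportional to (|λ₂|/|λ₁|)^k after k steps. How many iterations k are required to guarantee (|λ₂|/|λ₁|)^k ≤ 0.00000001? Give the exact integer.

|λ₂/λ₁| = 3.90/8.35 = 0.46707
Need k ≥ ln(0.00000001) / ln(0.46707) = -18.4207 / -0.7613 ≈ 24.197
Smallest integer k satisfying the bound: 25

25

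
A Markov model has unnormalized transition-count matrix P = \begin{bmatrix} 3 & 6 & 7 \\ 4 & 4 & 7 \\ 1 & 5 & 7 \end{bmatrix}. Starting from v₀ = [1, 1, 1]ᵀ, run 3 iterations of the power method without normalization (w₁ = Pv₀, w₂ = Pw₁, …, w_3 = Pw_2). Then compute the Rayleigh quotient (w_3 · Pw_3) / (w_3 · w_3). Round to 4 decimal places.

λ ≈ 14.1792

w1 = Pv₀ = (3·1 + 6·1 + 7·1; 4·1 + 4·1 + 7·1; 1·1 + 5·1 + 7·1) = (16, 15, 13)
w2 = Pw1 = (3·16 + 6·15 + 7·13; 4·16 + 4·15 + 7·13; 1·16 + 5·15 + 7·13) = (229, 215, 182)
w3 = Pw2 = (3251, 3050, 2578)
Pw3 = (46099, 43250, 36547)
w3·Pw3 = 3251·46099 + 3050·43250 + 2578·36547 = 375998515; w3·w3 = 3251·3251 + 3050·3050 + 2578·2578 = 26517585
λ ≈ 375998515/26517585 = 14.1792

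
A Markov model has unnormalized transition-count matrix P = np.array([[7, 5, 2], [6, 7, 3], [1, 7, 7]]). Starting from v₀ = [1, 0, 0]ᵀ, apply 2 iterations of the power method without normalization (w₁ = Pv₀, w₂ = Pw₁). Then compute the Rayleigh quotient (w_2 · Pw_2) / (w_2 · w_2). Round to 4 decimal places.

15.0994

w1 = Pv₀ = (7·1 + 5·0 + 2·0; 6·1 + 7·0 + 3·0; 1·1 + 7·0 + 7·0) = (7, 6, 1)
w2 = Pw1 = (7·7 + 5·6 + 2·1; 6·7 + 7·6 + 3·1; 1·7 + 7·6 + 7·1) = (81, 87, 56)
Pw2 = (1114, 1263, 1082)
w2·Pw2 = 81·1114 + 87·1263 + 56·1082 = 260707; w2·w2 = 81·81 + 87·87 + 56·56 = 17266
λ ≈ 260707/17266 = 15.0994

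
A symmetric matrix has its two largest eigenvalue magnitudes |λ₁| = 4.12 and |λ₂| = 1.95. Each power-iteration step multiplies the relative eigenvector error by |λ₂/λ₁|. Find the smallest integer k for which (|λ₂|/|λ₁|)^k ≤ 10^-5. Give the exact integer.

|λ₂/λ₁| = 1.95/4.12 = 0.47330
Need k ≥ ln(10^-5) / ln(0.47330) = -11.5129 / -0.7480 ≈ 15.391
Smallest integer k satisfying the bound: 16

16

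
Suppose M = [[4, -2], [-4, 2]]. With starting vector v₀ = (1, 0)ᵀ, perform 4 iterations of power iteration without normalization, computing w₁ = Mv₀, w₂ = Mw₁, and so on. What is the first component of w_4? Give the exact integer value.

w1 = Mv₀ = (4·1 + (-2)·0; (-4)·1 + 2·0) = (4, -4)
w2 = Mw1 = (4·4 + (-2)·(-4); (-4)·4 + 2·(-4)) = (24, -24)
w3 = Mw2 = (144, -144)
w4 = Mw3 = (864, -864)
The requested component of w4 is 864.

864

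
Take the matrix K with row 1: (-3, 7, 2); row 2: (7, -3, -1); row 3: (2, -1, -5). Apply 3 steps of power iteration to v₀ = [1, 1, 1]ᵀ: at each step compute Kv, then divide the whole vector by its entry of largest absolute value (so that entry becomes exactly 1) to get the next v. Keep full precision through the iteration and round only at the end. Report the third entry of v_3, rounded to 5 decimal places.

-0.57831

Kv0 = (6.000000, 3.000000, -4.000000); divide by 6.000000 → v1 = (1.000000, 0.500000, -0.666667)
Kv1 = (-0.833333, 6.166667, 4.833333); divide by 6.166667 → v2 = (-0.135135, 1.000000, 0.783784)
Kv2 = (8.972973, -4.729730, -5.189189); divide by 8.972973 → v3 = (1.000000, -0.527108, -0.578313)
Requested entry of v3: -192/332 = -0.57831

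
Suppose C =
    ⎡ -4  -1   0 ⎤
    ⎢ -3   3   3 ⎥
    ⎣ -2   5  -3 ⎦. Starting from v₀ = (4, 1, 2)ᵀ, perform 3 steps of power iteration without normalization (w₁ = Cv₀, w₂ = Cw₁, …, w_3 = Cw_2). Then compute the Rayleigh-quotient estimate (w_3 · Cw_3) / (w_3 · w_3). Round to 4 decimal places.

-4.4606

w1 = Cv₀ = (-17, -3, -9)
w2 = Cw1 = (71, 15, 46)
w3 = Cw2 = (-299, -30, -205)
Cw3 = (1226, 192, 1063)
w3·Cw3 = (-299)·1226 + (-30)·192 + (-205)·1063 = -590249; w3·w3 = (-299)·(-299) + (-30)·(-30) + (-205)·(-205) = 132326
λ ≈ -590249/132326 = -4.4606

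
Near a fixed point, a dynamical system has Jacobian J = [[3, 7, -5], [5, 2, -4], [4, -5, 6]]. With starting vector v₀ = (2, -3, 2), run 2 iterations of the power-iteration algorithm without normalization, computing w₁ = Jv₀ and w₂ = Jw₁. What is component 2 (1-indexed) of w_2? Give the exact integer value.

-273

w1 = Jv₀ = (-25, -4, 35)
w2 = Jw1 = (-278, -273, 130)
The requested component of w2 is -273.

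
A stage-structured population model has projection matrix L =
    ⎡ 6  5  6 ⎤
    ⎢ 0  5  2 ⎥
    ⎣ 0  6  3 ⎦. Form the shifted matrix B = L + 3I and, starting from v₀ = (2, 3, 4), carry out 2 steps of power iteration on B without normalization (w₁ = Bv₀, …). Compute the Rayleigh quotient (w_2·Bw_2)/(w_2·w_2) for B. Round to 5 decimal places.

B = L + 3I has rows (9, 5, 6); (0, 8, 2); (0, 6, 6)
w1 = Bv₀ = (9·2 + 5·3 + 6·4; 0·2 + 8·3 + 2·4; 0·2 + 6·3 + 6·4) = (57, 32, 42)
w2 = Bw1 = (9·57 + 5·32 + 6·42; 0·57 + 8·32 + 2·42; 0·57 + 6·32 + 6·42) = (925, 340, 444)
Bw2 = (12689, 3608, 4704)
w2·Bw2 = 15052621; w2·w2 = 1168361; μ ≈ 15052621/1168361 = 12.88354

μ ≈ 12.88354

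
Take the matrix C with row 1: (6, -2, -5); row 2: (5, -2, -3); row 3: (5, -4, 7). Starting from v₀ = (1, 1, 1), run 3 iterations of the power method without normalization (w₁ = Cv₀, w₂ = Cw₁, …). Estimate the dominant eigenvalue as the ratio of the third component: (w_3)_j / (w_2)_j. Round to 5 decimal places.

w1 = Cv₀ = (6·1 + (-2)·1 + (-5)·1; 5·1 + (-2)·1 + (-3)·1; 5·1 + (-4)·1 + 7·1) = (-1, 0, 8)
w2 = Cw1 = (6·(-1) + (-2)·0 + (-5)·8; 5·(-1) + (-2)·0 + (-3)·8; 5·(-1) + (-4)·0 + 7·8) = (-46, -29, 51)
w3 = Cw2 = (-473, -325, 243)
Ratio at component: 243 / 51 = 4.76471

4.76471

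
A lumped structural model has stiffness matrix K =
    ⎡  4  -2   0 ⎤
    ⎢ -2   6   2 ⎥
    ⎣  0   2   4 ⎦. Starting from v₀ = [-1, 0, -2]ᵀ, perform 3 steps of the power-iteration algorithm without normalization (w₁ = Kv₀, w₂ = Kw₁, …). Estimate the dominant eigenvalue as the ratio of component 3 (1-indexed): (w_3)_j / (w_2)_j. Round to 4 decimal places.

w1 = Kv₀ = (4·(-1) + (-2)·0 + 0·(-2); (-2)·(-1) + 6·0 + 2·(-2); 0·(-1) + 2·0 + 4·(-2)) = (-4, -2, -8)
w2 = Kw1 = (4·(-4) + (-2)·(-2) + 0·(-8); (-2)·(-4) + 6·(-2) + 2·(-8); 0·(-4) + 2·(-2) + 4·(-8)) = (-12, -20, -36)
w3 = Kw2 = (-8, -168, -184)
Ratio at component: -184 / -36 = 5.1111

5.1111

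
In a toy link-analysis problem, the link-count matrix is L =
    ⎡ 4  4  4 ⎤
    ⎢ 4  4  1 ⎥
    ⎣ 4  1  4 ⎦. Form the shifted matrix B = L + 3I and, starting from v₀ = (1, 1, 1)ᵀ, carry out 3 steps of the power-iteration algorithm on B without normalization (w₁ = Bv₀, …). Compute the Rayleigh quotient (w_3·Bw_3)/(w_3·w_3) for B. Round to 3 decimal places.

13.179

B = L + 3I has rows (7, 4, 4); (4, 7, 1); (4, 1, 7)
w1 = Bv₀ = (15, 12, 12)
w2 = Bw1 = (201, 156, 156)
w3 = Bw2 = (2655, 2052, 2052)
Bw3 = (35001, 27036, 27036)
w3·Bw3 = 203883399; w3·w3 = 15470433; μ ≈ 203883399/15470433 = 13.179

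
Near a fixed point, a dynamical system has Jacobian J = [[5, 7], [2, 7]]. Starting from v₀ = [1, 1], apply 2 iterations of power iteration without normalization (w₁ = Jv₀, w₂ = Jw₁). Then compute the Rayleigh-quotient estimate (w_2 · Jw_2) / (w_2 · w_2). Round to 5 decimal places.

w1 = Jv₀ = (5·1 + 7·1; 2·1 + 7·1) = (12, 9)
w2 = Jw1 = (5·12 + 7·9; 2·12 + 7·9) = (123, 87)
Jw2 = (1224, 855)
w2·Jw2 = 123·1224 + 87·855 = 224937; w2·w2 = 123·123 + 87·87 = 22698
λ ≈ 224937/22698 = 9.90999

9.90999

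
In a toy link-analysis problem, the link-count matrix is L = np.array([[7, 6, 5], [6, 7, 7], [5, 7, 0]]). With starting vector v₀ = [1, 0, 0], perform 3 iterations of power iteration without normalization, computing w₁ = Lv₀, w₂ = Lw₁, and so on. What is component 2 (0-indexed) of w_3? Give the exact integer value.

w1 = Lv₀ = (7, 6, 5)
w2 = Lw1 = (110, 119, 77)
w3 = Lw2 = (1869, 2032, 1383)
The requested component of w3 is 1383.

1383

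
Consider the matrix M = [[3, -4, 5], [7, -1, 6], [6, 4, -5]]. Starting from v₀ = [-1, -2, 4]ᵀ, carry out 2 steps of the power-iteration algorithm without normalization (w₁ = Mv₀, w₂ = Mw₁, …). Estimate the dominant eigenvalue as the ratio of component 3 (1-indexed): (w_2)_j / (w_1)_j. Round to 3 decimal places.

w1 = Mv₀ = (3·(-1) + (-4)·(-2) + 5·4; 7·(-1) + (-1)·(-2) + 6·4; 6·(-1) + 4·(-2) + (-5)·4) = (25, 19, -34)
w2 = Mw1 = (3·25 + (-4)·19 + 5·(-34); 7·25 + (-1)·19 + 6·(-34); 6·25 + 4·19 + (-5)·(-34)) = (-171, -48, 396)
Ratio at component: 396 / -34 = -11.647

λ ≈ -11.647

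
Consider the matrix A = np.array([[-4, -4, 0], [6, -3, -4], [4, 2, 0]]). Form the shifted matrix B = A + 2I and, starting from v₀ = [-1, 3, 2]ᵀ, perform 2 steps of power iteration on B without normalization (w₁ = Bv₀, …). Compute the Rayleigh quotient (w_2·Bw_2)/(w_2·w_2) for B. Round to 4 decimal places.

B = A + 2I has rows (-2, -4, 0); (6, -1, -4); (4, 2, 2)
w1 = Bv₀ = ((-2)·(-1) + (-4)·3 + 0·2; 6·(-1) + (-1)·3 + (-4)·2; 4·(-1) + 2·3 + 2·2) = (-10, -17, 6)
w2 = Bw1 = ((-2)·(-10) + (-4)·(-17) + 0·6; 6·(-10) + (-1)·(-17) + (-4)·6; 4·(-10) + 2·(-17) + 2·6) = (88, -67, -62)
Bw2 = (92, 843, 94)
w2·Bw2 = -54213; w2·w2 = 16077; μ ≈ -54213/16077 = -3.3721

-3.3721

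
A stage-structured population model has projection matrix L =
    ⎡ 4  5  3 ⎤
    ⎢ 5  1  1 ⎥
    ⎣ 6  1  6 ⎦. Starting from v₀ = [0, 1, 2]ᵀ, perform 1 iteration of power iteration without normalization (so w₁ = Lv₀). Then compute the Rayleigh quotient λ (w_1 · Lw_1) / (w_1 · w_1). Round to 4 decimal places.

λ ≈ 10.7090

w1 = Lv₀ = (11, 3, 13)
Lw1 = (98, 71, 147)
w1·Lw1 = 11·98 + 3·71 + 13·147 = 3202; w1·w1 = 11·11 + 3·3 + 13·13 = 299
λ ≈ 3202/299 = 10.7090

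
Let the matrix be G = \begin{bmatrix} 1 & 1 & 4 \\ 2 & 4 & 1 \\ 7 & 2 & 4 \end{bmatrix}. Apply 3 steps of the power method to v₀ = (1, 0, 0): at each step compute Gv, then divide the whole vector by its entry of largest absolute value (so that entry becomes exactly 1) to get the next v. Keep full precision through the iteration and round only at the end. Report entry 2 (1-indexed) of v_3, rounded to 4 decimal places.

Gv0 = (1.00000, 2.00000, 7.00000); divide by 7.00000 → v1 = (0.14286, 0.28571, 1.00000)
Gv1 = (4.42857, 2.42857, 5.57143); divide by 5.57143 → v2 = (0.79487, 0.43590, 1.00000)
Gv2 = (5.23077, 4.33333, 10.43590); divide by 10.43590 → v3 = (0.50123, 0.41523, 1.00000)
Requested entry of v3: 169/407 = 0.4152

0.4152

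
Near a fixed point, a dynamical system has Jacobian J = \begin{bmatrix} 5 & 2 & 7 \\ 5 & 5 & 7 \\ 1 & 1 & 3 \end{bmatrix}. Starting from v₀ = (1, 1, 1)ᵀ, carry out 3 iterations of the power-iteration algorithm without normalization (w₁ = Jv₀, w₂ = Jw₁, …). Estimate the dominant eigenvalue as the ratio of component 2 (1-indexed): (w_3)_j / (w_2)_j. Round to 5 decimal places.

λ ≈ 10.35263

w1 = Jv₀ = (5·1 + 2·1 + 7·1; 5·1 + 5·1 + 7·1; 1·1 + 1·1 + 3·1) = (14, 17, 5)
w2 = Jw1 = (5·14 + 2·17 + 7·5; 5·14 + 5·17 + 7·5; 1·14 + 1·17 + 3·5) = (139, 190, 46)
w3 = Jw2 = (1397, 1967, 467)
Ratio at component: 1967 / 190 = 10.35263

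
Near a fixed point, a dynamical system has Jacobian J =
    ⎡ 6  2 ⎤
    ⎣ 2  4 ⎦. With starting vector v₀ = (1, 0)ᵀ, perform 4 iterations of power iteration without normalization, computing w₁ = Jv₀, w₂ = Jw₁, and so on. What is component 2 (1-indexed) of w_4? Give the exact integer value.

1200

w1 = Jv₀ = (6·1 + 2·0; 2·1 + 4·0) = (6, 2)
w2 = Jw1 = (6·6 + 2·2; 2·6 + 4·2) = (40, 20)
w3 = Jw2 = (280, 160)
w4 = Jw3 = (2000, 1200)
The requested component of w4 is 1200.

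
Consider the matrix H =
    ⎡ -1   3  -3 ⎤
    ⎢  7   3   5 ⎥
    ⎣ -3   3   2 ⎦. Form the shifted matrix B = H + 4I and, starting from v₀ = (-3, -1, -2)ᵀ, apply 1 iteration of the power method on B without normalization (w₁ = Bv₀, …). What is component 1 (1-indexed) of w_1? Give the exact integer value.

B = H + 4I has rows (3, 3, -3); (7, 7, 5); (-3, 3, 6)
w1 = Bv₀ = (-6, -38, -6)
Requested component of w1: -6

-6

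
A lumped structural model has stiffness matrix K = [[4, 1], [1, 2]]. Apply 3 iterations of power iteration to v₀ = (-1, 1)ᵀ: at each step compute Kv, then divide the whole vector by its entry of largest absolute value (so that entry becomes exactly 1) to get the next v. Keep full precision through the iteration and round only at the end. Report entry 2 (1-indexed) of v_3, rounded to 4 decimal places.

Kv0 = (-3.00000, 1.00000); divide by -3.00000 → v1 = (1.00000, -0.33333)
Kv1 = (3.66667, 0.33333); divide by 3.66667 → v2 = (1.00000, 0.09091)
Kv2 = (4.09091, 1.18182); divide by 4.09091 → v3 = (1.00000, 0.28889)
Requested entry of v3: -13/-45 = 0.2889

0.2889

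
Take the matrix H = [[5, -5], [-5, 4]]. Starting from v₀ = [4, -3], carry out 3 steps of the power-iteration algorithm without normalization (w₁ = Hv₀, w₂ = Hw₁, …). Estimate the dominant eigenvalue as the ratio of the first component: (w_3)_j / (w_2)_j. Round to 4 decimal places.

w1 = Hv₀ = (35, -32)
w2 = Hw1 = (335, -303)
w3 = Hw2 = (3190, -2887)
Ratio at component: 3190 / 335 = 9.5224

9.5224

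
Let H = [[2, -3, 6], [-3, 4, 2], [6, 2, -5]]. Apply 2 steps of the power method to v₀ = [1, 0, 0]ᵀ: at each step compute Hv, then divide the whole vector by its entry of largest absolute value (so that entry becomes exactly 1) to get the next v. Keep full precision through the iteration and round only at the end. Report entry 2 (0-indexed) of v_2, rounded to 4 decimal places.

-0.4898

Hv0 = (2.00000, -3.00000, 6.00000); divide by 6.00000 → v1 = (0.33333, -0.50000, 1.00000)
Hv1 = (8.16667, -1.00000, -4.00000); divide by 8.16667 → v2 = (1.00000, -0.12245, -0.48980)
Requested entry of v2: -24/49 = -0.4898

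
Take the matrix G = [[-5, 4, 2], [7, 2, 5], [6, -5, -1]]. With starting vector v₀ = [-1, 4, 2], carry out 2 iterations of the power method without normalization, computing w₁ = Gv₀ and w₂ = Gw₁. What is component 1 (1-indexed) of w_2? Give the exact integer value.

w1 = Gv₀ = ((-5)·(-1) + 4·4 + 2·2; 7·(-1) + 2·4 + 5·2; 6·(-1) + (-5)·4 + (-1)·2) = (25, 11, -28)
w2 = Gw1 = ((-5)·25 + 4·11 + 2·(-28); 7·25 + 2·11 + 5·(-28); 6·25 + (-5)·11 + (-1)·(-28)) = (-137, 57, 123)
The requested component of w2 is -137.

-137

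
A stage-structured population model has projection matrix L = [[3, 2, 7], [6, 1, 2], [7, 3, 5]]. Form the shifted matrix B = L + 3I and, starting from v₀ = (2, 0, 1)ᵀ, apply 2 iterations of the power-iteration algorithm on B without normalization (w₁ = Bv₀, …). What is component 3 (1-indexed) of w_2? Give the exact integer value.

B = L + 3I has rows (6, 2, 7); (6, 4, 2); (7, 3, 8)
w1 = Bv₀ = (19, 14, 22)
w2 = Bw1 = (296, 214, 351)
Requested component of w2: 351

351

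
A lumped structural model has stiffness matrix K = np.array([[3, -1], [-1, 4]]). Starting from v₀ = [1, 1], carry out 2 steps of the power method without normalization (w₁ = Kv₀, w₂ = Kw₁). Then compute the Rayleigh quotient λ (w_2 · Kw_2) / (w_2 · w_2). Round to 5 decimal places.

λ ≈ 3.36697

w1 = Kv₀ = (2, 3)
w2 = Kw1 = (3, 10)
Kw2 = (-1, 37)
w2·Kw2 = 3·(-1) + 10·37 = 367; w2·w2 = 3·3 + 10·10 = 109
λ ≈ 367/109 = 3.36697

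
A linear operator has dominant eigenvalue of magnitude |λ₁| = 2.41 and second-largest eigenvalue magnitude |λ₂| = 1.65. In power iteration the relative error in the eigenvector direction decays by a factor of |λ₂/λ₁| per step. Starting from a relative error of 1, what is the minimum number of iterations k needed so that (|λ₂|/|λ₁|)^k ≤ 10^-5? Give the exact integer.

|λ₂/λ₁| = 1.65/2.41 = 0.68465
Need k ≥ ln(10^-5) / ln(0.68465) = -11.5129 / -0.3789 ≈ 30.389
Smallest integer k satisfying the bound: 31

31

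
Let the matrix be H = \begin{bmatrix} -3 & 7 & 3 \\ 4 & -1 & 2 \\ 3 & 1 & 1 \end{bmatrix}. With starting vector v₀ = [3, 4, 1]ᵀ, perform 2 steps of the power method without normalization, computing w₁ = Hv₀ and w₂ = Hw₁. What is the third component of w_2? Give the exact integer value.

w1 = Hv₀ = ((-3)·3 + 7·4 + 3·1; 4·3 + (-1)·4 + 2·1; 3·3 + 1·4 + 1·1) = (22, 10, 14)
w2 = Hw1 = ((-3)·22 + 7·10 + 3·14; 4·22 + (-1)·10 + 2·14; 3·22 + 1·10 + 1·14) = (46, 106, 90)
The requested component of w2 is 90.

90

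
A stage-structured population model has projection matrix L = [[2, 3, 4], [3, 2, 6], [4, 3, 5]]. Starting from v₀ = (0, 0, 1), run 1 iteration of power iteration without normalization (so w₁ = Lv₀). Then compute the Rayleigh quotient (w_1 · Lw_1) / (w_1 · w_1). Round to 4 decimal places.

w1 = Lv₀ = (2·0 + 3·0 + 4·1; 3·0 + 2·0 + 6·1; 4·0 + 3·0 + 5·1) = (4, 6, 5)
Lw1 = (46, 54, 59)
w1·Lw1 = 4·46 + 6·54 + 5·59 = 803; w1·w1 = 4·4 + 6·6 + 5·5 = 77
λ ≈ 803/77 = 10.4286

λ ≈ 10.4286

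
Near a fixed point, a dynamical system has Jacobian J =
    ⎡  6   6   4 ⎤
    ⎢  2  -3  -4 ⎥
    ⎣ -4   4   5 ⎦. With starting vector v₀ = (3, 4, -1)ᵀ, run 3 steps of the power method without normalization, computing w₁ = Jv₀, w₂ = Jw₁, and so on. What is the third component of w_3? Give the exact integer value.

-1329

w1 = Jv₀ = (38, -2, -1)
w2 = Jw1 = (212, 86, -165)
w3 = Jw2 = (1128, 826, -1329)
The requested component of w3 is -1329.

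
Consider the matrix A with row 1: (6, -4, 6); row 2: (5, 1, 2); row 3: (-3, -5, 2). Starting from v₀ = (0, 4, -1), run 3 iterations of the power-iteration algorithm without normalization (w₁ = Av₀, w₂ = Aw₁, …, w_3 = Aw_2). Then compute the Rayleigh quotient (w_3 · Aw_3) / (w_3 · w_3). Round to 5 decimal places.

2.95071

w1 = Av₀ = (-22, 2, -22)
w2 = Aw1 = (-272, -152, 12)
w3 = Aw2 = (-952, -1488, 1600)
Aw3 = (9840, -3048, 13496)
w3·Aw3 = (-952)·9840 + (-1488)·(-3048) + 1600·13496 = 16761344; w3·w3 = (-952)·(-952) + (-1488)·(-1488) + 1600·1600 = 5680448
λ ≈ 16761344/5680448 = 2.95071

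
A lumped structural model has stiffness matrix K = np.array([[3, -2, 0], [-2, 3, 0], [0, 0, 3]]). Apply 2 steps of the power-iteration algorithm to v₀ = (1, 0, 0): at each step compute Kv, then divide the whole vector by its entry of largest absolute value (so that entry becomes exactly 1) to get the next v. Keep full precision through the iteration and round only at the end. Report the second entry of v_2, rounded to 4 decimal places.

-0.9231

Kv0 = (3.00000, -2.00000, 0.00000); divide by 3.00000 → v1 = (1.00000, -0.66667, 0.00000)
Kv1 = (4.33333, -4.00000, 0.00000); divide by 4.33333 → v2 = (1.00000, -0.92308, 0.00000)
Requested entry of v2: -12/13 = -0.9231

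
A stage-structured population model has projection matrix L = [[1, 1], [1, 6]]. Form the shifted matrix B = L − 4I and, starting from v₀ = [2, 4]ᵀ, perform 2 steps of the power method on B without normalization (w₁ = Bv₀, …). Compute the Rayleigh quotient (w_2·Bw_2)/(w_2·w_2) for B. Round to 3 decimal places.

B = L − 4I has rows (-3, 1); (1, 2)
w1 = Bv₀ = ((-3)·2 + 1·4; 1·2 + 2·4) = (-2, 10)
w2 = Bw1 = ((-3)·(-2) + 1·10; 1·(-2) + 2·10) = (16, 18)
Bw2 = (-30, 52)
w2·Bw2 = 456; w2·w2 = 580; μ ≈ 456/580 = 0.786

μ ≈ 0.786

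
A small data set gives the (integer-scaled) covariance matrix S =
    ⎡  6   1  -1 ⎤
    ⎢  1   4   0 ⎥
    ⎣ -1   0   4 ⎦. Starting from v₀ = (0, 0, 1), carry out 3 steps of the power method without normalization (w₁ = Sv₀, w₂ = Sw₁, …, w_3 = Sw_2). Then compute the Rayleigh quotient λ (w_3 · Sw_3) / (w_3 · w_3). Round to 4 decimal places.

6.1449

w1 = Sv₀ = (6·0 + 1·0 + (-1)·1; 1·0 + 4·0 + 0·1; (-1)·0 + 0·0 + 4·1) = (-1, 0, 4)
w2 = Sw1 = (6·(-1) + 1·0 + (-1)·4; 1·(-1) + 4·0 + 0·4; (-1)·(-1) + 0·0 + 4·4) = (-10, -1, 17)
w3 = Sw2 = (-78, -14, 78)
Sw3 = (-560, -134, 390)
w3·Sw3 = (-78)·(-560) + (-14)·(-134) + 78·390 = 75976; w3·w3 = (-78)·(-78) + (-14)·(-14) + 78·78 = 12364
λ ≈ 75976/12364 = 6.1449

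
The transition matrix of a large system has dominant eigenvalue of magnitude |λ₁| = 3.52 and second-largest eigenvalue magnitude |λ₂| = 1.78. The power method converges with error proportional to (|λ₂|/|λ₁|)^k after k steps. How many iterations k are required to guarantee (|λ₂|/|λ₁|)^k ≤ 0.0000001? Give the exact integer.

|λ₂/λ₁| = 1.78/3.52 = 0.50568
Need k ≥ ln(0.0000001) / ln(0.50568) = -16.1181 / -0.6818 ≈ 23.639
Smallest integer k satisfying the bound: 24

24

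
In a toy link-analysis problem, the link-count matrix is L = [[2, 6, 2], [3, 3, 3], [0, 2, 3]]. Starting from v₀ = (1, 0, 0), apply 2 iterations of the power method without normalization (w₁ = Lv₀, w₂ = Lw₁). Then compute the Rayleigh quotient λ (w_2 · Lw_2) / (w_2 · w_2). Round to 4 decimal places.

w1 = Lv₀ = (2, 3, 0)
w2 = Lw1 = (22, 15, 6)
Lw2 = (146, 129, 48)
w2·Lw2 = 22·146 + 15·129 + 6·48 = 5435; w2·w2 = 22·22 + 15·15 + 6·6 = 745
λ ≈ 5435/745 = 7.2953

7.2953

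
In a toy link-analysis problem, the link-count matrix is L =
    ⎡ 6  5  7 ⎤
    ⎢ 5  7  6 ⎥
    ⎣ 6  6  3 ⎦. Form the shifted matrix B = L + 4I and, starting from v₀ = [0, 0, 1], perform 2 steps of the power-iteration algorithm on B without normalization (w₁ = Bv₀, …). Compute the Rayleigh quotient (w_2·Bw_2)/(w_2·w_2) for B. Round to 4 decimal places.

B = L + 4I has rows (10, 5, 7); (5, 11, 6); (6, 6, 7)
w1 = Bv₀ = (10·0 + 5·0 + 7·1; 5·0 + 11·0 + 6·1; 6·0 + 6·0 + 7·1) = (7, 6, 7)
w2 = Bw1 = (10·7 + 5·6 + 7·7; 5·7 + 11·6 + 6·7; 6·7 + 6·6 + 7·7) = (149, 143, 127)
Bw2 = (3094, 3080, 2641)
w2·Bw2 = 1236853; w2·w2 = 58779; μ ≈ 1236853/58779 = 21.0424

21.0424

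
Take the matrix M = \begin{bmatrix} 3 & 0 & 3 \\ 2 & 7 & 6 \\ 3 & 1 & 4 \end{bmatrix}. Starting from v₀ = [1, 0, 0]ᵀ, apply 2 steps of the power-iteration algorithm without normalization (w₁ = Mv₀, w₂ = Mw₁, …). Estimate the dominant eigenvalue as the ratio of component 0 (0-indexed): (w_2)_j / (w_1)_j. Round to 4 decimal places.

w1 = Mv₀ = (3, 2, 3)
w2 = Mw1 = (18, 38, 23)
Ratio at component: 18 / 3 = 6.0000

λ ≈ 6.0000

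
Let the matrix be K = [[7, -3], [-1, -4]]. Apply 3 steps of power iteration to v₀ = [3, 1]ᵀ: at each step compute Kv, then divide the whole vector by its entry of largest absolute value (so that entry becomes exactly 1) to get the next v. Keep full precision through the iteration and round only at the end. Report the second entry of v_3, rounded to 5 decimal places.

-0.18719

Kv0 = (18.000000, -7.000000); divide by 18.000000 → v1 = (1.000000, -0.388889)
Kv1 = (8.166667, 0.555556); divide by 8.166667 → v2 = (1.000000, 0.068027)
Kv2 = (6.795918, -1.272109); divide by 6.795918 → v3 = (1.000000, -0.187187)
Requested entry of v3: -187/999 = -0.18719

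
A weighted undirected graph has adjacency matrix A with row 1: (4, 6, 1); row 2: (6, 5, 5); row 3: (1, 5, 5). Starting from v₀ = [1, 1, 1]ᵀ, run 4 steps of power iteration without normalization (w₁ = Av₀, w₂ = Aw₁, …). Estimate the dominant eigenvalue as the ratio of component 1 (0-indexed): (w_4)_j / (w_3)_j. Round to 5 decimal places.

13.01439

w1 = Av₀ = (4·1 + 6·1 + 1·1; 6·1 + 5·1 + 5·1; 1·1 + 5·1 + 5·1) = (11, 16, 11)
w2 = Aw1 = (4·11 + 6·16 + 1·11; 6·11 + 5·16 + 5·11; 1·11 + 5·16 + 5·11) = (151, 201, 146)
w3 = Aw2 = (1956, 2641, 1886)
w4 = Aw3 = (25556, 34371, 24591)
Ratio at component: 34371 / 2641 = 13.01439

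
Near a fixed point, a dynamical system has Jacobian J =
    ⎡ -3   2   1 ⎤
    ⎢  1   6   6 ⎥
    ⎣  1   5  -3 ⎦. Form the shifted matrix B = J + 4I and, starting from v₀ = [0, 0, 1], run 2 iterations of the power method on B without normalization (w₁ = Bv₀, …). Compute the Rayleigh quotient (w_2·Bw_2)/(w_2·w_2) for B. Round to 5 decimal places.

μ ≈ 12.85759

B = J + 4I has rows (1, 2, 1); (1, 10, 6); (1, 5, 1)
w1 = Bv₀ = (1, 6, 1)
w2 = Bw1 = (14, 67, 32)
Bw2 = (180, 876, 381)
w2·Bw2 = 73404; w2·w2 = 5709; μ ≈ 73404/5709 = 12.85759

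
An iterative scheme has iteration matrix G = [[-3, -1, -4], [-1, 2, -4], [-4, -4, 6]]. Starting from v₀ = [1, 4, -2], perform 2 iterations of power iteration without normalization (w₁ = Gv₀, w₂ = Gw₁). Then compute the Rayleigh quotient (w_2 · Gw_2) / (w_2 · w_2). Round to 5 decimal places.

λ ≈ 8.97971

w1 = Gv₀ = (1, 15, -32)
w2 = Gw1 = (110, 157, -256)
Gw2 = (537, 1228, -2604)
w2·Gw2 = 110·537 + 157·1228 + (-256)·(-2604) = 918490; w2·w2 = 110·110 + 157·157 + (-256)·(-256) = 102285
λ ≈ 918490/102285 = 8.97971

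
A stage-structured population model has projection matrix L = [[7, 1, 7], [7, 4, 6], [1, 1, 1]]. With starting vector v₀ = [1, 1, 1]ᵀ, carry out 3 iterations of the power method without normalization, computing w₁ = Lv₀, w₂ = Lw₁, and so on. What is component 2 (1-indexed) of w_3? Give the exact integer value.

1975

w1 = Lv₀ = (7·1 + 1·1 + 7·1; 7·1 + 4·1 + 6·1; 1·1 + 1·1 + 1·1) = (15, 17, 3)
w2 = Lw1 = (7·15 + 1·17 + 7·3; 7·15 + 4·17 + 6·3; 1·15 + 1·17 + 1·3) = (143, 191, 35)
w3 = Lw2 = (1437, 1975, 369)
The requested component of w3 is 1975.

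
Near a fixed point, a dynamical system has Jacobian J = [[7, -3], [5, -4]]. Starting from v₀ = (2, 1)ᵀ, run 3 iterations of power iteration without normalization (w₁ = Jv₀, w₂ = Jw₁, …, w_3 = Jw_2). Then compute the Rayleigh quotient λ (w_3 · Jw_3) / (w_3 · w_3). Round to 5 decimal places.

5.38796

w1 = Jv₀ = (7·2 + (-3)·1; 5·2 + (-4)·1) = (11, 6)
w2 = Jw1 = (7·11 + (-3)·6; 5·11 + (-4)·6) = (59, 31)
w3 = Jw2 = (320, 171)
Jw3 = (1727, 916)
w3·Jw3 = 320·1727 + 171·916 = 709276; w3·w3 = 320·320 + 171·171 = 131641
λ ≈ 709276/131641 = 5.38796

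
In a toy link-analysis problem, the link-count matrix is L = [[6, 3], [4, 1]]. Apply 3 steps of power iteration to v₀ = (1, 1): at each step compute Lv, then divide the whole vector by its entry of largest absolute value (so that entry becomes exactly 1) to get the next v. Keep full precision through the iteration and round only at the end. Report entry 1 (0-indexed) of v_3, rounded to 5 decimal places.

0.59032

Lv0 = (9.000000, 5.000000); divide by 9.000000 → v1 = (1.000000, 0.555556)
Lv1 = (7.666667, 4.555556); divide by 7.666667 → v2 = (1.000000, 0.594203)
Lv2 = (7.782609, 4.594203); divide by 7.782609 → v3 = (1.000000, 0.590317)
Requested entry of v3: 317/537 = 0.59032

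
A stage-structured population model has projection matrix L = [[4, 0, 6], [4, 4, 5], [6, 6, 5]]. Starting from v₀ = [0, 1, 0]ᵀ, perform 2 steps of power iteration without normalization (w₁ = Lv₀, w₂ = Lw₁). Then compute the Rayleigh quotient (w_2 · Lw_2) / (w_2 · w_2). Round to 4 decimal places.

λ ≈ 13.5120

w1 = Lv₀ = (4·0 + 0·1 + 6·0; 4·0 + 4·1 + 5·0; 6·0 + 6·1 + 5·0) = (0, 4, 6)
w2 = Lw1 = (4·0 + 0·4 + 6·6; 4·0 + 4·4 + 5·6; 6·0 + 6·4 + 5·6) = (36, 46, 54)
Lw2 = (468, 598, 762)
w2·Lw2 = 36·468 + 46·598 + 54·762 = 85504; w2·w2 = 36·36 + 46·46 + 54·54 = 6328
λ ≈ 85504/6328 = 13.5120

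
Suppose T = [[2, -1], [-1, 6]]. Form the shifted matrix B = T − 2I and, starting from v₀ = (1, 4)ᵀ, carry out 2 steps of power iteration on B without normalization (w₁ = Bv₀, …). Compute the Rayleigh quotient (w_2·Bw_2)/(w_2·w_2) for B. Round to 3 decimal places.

B = T − 2I has rows (0, -1); (-1, 4)
w1 = Bv₀ = (0·1 + (-1)·4; (-1)·1 + 4·4) = (-4, 15)
w2 = Bw1 = (0·(-4) + (-1)·15; (-1)·(-4) + 4·15) = (-15, 64)
Bw2 = (-64, 271)
w2·Bw2 = 18304; w2·w2 = 4321; μ ≈ 18304/4321 = 4.236

μ ≈ 4.236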